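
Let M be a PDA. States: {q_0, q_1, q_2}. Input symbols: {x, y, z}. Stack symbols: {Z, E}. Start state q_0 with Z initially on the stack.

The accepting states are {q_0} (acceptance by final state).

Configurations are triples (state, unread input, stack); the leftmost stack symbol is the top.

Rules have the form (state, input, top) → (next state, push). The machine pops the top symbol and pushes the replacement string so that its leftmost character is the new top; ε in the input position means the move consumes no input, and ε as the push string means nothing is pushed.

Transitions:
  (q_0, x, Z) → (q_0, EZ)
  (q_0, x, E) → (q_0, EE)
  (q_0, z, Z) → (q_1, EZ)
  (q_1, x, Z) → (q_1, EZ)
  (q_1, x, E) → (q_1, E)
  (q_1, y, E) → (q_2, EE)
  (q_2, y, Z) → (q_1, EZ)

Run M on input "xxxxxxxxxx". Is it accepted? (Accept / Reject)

Accept

One accepting computation: (q_0, xxxxxxxxxx, Z) ⊢ (q_0, xxxxxxxxx, EZ) ⊢ (q_0, xxxxxxxx, EEZ) ⊢ (q_0, xxxxxxx, EEEZ) ⊢ (q_0, xxxxxx, EEEEZ) ⊢ (q_0, xxxxx, EEEEEZ) ⊢ (q_0, xxxx, EEEEEEZ) ⊢ (q_0, xxx, EEEEEEEZ) ⊢ (q_0, xx, EEEEEEEEZ) ⊢ (q_0, x, EEEEEEEEEZ) ⊢ (q_0, ε, EEEEEEEEEEZ)
All input consumed and state q_0 ∈ F.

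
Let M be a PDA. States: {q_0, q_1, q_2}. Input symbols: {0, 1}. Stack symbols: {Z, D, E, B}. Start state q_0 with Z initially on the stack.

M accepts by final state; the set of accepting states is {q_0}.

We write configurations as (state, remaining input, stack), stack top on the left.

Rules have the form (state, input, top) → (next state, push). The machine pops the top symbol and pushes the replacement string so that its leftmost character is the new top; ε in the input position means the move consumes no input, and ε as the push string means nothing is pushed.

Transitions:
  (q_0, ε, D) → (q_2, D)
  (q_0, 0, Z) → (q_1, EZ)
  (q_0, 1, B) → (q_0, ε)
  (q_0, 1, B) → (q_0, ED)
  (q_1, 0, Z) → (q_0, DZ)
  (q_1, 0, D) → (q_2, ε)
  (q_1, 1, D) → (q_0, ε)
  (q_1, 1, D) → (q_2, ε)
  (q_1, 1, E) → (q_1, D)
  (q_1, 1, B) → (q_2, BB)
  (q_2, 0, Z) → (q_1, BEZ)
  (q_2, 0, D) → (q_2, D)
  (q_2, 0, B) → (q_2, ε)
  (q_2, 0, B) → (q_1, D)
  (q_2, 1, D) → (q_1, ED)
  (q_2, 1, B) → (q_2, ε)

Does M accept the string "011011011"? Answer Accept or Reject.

One accepting computation: (q_0, 011011011, Z) ⊢ (q_1, 11011011, EZ) ⊢ (q_1, 1011011, DZ) ⊢ (q_0, 011011, Z) ⊢ (q_1, 11011, EZ) ⊢ (q_1, 1011, DZ) ⊢ (q_0, 011, Z) ⊢ (q_1, 11, EZ) ⊢ (q_1, 1, DZ) ⊢ (q_0, ε, Z)
All input consumed and state q_0 ∈ F.

Accept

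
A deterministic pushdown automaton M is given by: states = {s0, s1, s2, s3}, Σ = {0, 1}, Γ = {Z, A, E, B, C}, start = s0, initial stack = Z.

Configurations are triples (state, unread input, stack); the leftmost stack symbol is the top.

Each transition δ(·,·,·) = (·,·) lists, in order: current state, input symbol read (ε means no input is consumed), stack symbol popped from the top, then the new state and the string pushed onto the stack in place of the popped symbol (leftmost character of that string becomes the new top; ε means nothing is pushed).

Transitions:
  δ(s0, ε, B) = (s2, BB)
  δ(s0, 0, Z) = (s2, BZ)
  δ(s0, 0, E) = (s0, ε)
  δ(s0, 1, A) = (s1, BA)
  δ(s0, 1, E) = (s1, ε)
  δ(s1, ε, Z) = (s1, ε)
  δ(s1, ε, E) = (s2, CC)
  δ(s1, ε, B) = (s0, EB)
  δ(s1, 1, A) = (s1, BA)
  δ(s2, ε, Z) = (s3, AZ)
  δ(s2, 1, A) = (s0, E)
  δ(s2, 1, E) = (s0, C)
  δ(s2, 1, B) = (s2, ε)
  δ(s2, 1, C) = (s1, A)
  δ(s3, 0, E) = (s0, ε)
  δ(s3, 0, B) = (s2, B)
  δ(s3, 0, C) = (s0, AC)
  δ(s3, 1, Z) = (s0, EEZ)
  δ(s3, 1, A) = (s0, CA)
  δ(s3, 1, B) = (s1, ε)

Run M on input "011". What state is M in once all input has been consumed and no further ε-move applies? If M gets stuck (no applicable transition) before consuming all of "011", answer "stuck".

s0

(s0, 011, Z)
  read 0, top Z: go to s2, push BZ → (s2, 11, BZ)
  read 1, top B: go to s2, push ε → (s2, 1, Z)
  ε-move, top Z: go to s3, push AZ → (s3, 1, AZ)
  read 1, top A: go to s0, push CA → (s0, ε, CAZ)
All input consumed; M is in state s0.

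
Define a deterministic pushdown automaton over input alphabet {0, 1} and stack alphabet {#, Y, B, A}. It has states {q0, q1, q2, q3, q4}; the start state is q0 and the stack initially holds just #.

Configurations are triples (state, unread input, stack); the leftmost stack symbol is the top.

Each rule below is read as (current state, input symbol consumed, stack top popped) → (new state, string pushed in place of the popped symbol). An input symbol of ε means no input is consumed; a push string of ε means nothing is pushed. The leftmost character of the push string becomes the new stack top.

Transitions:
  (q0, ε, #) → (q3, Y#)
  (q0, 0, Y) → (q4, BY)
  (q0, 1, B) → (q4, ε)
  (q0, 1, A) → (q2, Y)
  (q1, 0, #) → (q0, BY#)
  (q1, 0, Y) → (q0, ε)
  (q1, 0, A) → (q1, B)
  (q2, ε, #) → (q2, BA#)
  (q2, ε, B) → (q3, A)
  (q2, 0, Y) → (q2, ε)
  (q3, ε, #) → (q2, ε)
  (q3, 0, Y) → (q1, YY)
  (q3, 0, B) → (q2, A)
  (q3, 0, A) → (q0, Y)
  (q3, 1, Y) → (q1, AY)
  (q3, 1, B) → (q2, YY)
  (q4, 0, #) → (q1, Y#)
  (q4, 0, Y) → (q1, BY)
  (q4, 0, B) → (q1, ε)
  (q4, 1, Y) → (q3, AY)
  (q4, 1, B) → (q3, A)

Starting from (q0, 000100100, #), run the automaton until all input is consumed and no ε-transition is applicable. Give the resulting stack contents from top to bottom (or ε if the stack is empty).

BYYY#

(q0, 000100100, #)
  ε-move, top #: go to q3, push Y# → (q3, 000100100, Y#)
  read 0, top Y: go to q1, push YY → (q1, 00100100, YY#)
  read 0, top Y: go to q0, push ε → (q0, 0100100, Y#)
  read 0, top Y: go to q4, push BY → (q4, 100100, BY#)
  read 1, top B: go to q3, push A → (q3, 00100, AY#)
  read 0, top A: go to q0, push Y → (q0, 0100, YY#)
  read 0, top Y: go to q4, push BY → (q4, 100, BYY#)
  read 1, top B: go to q3, push A → (q3, 00, AYY#)
  read 0, top A: go to q0, push Y → (q0, 0, YYY#)
  read 0, top Y: go to q4, push BY → (q4, ε, BYYY#)
All input consumed in state q4 with stack BYYY#.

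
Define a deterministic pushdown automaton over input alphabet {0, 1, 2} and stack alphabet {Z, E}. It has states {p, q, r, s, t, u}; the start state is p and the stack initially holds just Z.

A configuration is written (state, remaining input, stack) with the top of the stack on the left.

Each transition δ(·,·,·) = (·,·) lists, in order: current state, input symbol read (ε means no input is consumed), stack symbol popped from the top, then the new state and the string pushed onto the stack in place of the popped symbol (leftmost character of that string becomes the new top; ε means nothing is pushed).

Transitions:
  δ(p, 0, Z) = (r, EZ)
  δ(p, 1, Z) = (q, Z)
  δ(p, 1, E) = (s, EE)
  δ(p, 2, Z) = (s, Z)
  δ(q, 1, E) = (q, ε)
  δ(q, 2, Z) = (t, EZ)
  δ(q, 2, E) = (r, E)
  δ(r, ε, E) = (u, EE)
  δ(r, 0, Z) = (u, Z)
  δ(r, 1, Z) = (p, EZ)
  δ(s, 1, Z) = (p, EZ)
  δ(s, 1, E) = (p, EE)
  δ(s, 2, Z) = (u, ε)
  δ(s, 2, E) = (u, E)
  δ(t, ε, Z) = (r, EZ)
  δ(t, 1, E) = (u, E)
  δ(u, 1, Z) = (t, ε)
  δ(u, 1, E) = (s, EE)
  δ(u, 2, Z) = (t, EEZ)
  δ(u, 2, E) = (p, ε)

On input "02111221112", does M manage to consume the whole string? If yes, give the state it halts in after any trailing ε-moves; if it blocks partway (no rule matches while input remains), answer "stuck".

u

(p, 02111221112, Z) ⊢ (r, 2111221112, EZ) ⊢ (u, 2111221112, EEZ) ⊢ (p, 111221112, EZ) ⊢ (s, 11221112, EEZ) ⊢ (p, 1221112, EEEZ) ⊢ (s, 221112, EEEEZ) ⊢ (u, 21112, EEEEZ) ⊢ (p, 1112, EEEZ) ⊢ (s, 112, EEEEZ) ⊢ (p, 12, EEEEEZ) ⊢ (s, 2, EEEEEEZ) ⊢ (u, ε, EEEEEEZ)
All input consumed; M is in state u.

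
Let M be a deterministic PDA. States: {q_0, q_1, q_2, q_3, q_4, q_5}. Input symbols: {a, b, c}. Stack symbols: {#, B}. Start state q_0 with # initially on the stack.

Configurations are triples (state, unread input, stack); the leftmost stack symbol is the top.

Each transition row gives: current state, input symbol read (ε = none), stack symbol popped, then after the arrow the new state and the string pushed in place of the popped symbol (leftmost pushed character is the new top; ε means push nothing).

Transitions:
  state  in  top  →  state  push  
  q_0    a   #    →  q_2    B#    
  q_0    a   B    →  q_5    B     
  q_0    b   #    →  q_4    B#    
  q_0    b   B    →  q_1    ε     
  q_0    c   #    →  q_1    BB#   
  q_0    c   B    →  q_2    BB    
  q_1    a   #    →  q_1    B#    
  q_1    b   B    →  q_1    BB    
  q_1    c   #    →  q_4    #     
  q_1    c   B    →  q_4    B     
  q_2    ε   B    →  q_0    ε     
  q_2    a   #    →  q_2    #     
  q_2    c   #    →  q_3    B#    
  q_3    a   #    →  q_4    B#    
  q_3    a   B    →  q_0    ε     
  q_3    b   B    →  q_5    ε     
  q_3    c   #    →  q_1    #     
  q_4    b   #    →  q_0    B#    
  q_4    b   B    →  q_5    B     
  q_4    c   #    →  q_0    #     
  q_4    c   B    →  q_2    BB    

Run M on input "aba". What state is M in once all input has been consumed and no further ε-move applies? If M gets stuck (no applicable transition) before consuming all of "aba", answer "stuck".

stuck

(q_0, aba, #)
  read a, top #: go to q_2, push B# → (q_2, ba, B#)
  ε-move, top B: go to q_0, push ε → (q_0, ba, #)
  read b, top #: go to q_4, push B# → (q_4, a, B#)
No transition for (q_4, a, top B); M blocks with input a remaining.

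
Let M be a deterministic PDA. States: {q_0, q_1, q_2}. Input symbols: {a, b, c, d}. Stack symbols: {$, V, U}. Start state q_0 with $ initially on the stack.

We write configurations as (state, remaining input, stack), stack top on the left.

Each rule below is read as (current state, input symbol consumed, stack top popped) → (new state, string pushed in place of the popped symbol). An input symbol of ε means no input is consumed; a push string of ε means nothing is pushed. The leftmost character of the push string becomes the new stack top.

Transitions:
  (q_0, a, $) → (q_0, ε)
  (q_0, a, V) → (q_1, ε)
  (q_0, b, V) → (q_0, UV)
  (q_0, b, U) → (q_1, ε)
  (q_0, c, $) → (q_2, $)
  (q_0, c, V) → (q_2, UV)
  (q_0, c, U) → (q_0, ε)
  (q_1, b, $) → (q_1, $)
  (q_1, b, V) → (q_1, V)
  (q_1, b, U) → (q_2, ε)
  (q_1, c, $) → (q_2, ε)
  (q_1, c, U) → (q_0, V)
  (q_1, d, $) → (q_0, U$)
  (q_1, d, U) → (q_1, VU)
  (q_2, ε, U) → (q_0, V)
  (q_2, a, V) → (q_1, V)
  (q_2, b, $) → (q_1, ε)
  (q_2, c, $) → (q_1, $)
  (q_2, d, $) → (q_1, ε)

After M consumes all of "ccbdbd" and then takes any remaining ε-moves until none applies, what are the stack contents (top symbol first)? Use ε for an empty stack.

U$

(q_0, ccbdbd, $)
  read c, top $: go to q_2, push $ → (q_2, cbdbd, $)
  read c, top $: go to q_1, push $ → (q_1, bdbd, $)
  read b, top $: go to q_1, push $ → (q_1, dbd, $)
  read d, top $: go to q_0, push U$ → (q_0, bd, U$)
  read b, top U: go to q_1, push ε → (q_1, d, $)
  read d, top $: go to q_0, push U$ → (q_0, ε, U$)
All input consumed in state q_0 with stack U$.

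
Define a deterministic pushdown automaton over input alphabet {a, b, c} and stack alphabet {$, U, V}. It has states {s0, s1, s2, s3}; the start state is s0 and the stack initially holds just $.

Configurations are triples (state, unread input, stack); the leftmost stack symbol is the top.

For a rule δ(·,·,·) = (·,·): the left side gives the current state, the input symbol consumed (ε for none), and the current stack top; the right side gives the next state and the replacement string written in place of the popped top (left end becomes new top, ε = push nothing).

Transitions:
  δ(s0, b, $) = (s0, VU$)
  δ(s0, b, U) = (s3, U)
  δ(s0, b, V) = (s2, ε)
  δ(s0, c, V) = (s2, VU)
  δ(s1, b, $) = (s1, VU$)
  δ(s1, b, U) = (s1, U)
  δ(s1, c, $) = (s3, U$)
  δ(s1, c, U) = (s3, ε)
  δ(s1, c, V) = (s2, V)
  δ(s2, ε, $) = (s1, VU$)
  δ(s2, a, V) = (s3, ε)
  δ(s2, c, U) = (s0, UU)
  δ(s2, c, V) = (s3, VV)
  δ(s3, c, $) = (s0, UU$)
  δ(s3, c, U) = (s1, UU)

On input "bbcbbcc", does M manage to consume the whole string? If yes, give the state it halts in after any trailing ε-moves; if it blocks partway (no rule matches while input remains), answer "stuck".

(s0, bbcbbcc, $)
  read b, top $: go to s0, push VU$ → (s0, bcbbcc, VU$)
  read b, top V: go to s2, push ε → (s2, cbbcc, U$)
  read c, top U: go to s0, push UU → (s0, bbcc, UU$)
  read b, top U: go to s3, push U → (s3, bcc, UU$)
No transition for (s3, b, top U); M blocks with input bcc remaining.

stuck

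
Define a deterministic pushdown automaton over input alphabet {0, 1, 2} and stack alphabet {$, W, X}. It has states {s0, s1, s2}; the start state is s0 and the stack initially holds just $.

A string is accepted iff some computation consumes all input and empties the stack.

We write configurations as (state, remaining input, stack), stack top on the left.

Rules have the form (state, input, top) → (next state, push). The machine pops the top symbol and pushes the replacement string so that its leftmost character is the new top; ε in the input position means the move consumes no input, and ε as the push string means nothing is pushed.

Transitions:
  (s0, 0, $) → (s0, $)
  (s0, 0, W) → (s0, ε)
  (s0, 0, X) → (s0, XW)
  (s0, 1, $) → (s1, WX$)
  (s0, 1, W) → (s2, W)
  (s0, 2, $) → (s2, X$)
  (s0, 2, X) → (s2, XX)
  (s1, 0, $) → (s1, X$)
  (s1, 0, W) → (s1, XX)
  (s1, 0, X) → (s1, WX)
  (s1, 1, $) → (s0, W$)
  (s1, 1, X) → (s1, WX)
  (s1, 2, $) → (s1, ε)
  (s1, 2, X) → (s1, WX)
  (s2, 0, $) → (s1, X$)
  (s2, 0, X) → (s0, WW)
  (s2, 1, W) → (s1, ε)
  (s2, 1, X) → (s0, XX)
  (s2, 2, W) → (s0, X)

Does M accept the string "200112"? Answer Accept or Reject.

(s0, 200112, $)
  read 2, top $: go to s2, push X$ → (s2, 00112, X$)
  read 0, top X: go to s0, push WW → (s0, 0112, WW$)
  read 0, top W: go to s0, push ε → (s0, 112, W$)
  read 1, top W: go to s2, push W → (s2, 12, W$)
  read 1, top W: go to s1, push ε → (s1, 2, $)
  read 2, top $: go to s1, push ε → (s1, ε, ε)
All input consumed and the stack is empty.

Accept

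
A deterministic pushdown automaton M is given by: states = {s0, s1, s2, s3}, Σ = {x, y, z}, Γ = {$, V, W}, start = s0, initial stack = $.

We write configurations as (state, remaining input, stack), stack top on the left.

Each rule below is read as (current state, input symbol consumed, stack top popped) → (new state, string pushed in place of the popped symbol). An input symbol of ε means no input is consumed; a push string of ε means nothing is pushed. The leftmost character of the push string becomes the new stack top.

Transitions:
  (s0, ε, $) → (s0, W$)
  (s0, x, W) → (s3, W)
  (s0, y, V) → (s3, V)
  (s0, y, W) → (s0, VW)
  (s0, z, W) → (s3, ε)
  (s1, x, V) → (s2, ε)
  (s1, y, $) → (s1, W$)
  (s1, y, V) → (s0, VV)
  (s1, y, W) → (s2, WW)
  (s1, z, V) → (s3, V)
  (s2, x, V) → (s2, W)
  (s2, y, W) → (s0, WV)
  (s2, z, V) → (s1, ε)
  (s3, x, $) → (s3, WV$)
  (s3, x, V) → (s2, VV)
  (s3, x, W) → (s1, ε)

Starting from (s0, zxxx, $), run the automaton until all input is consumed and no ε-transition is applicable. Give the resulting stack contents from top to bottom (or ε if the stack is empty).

(s0, zxxx, $)
  ε-move, top $: go to s0, push W$ → (s0, zxxx, W$)
  read z, top W: go to s3, push ε → (s3, xxx, $)
  read x, top $: go to s3, push WV$ → (s3, xx, WV$)
  read x, top W: go to s1, push ε → (s1, x, V$)
  read x, top V: go to s2, push ε → (s2, ε, $)
All input consumed in state s2 with stack $.

$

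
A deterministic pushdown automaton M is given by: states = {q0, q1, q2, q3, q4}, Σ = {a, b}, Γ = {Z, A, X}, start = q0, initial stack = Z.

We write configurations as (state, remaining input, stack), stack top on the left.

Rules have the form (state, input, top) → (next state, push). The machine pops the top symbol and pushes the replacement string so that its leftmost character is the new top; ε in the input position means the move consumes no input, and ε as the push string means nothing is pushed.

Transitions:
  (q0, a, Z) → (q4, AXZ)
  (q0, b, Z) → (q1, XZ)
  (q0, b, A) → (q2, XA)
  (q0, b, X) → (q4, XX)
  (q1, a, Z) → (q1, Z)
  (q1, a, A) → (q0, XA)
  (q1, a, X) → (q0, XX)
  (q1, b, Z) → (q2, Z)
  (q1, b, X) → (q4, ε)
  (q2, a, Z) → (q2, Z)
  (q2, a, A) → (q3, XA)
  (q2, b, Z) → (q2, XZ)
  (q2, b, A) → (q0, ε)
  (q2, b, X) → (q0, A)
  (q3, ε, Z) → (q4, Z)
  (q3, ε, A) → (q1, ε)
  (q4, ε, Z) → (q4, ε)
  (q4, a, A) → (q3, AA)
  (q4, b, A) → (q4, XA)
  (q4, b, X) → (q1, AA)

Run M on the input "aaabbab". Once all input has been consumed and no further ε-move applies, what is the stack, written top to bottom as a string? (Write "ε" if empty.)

XXAAXAXZ

(q0, aaabbab, Z)
  read a, top Z: go to q4, push AXZ → (q4, aabbab, AXZ)
  read a, top A: go to q3, push AA → (q3, abbab, AAXZ)
  ε-move, top A: go to q1, push ε → (q1, abbab, AXZ)
  read a, top A: go to q0, push XA → (q0, bbab, XAXZ)
  read b, top X: go to q4, push XX → (q4, bab, XXAXZ)
  read b, top X: go to q1, push AA → (q1, ab, AAXAXZ)
  read a, top A: go to q0, push XA → (q0, b, XAAXAXZ)
  read b, top X: go to q4, push XX → (q4, ε, XXAAXAXZ)
All input consumed in state q4 with stack XXAAXAXZ.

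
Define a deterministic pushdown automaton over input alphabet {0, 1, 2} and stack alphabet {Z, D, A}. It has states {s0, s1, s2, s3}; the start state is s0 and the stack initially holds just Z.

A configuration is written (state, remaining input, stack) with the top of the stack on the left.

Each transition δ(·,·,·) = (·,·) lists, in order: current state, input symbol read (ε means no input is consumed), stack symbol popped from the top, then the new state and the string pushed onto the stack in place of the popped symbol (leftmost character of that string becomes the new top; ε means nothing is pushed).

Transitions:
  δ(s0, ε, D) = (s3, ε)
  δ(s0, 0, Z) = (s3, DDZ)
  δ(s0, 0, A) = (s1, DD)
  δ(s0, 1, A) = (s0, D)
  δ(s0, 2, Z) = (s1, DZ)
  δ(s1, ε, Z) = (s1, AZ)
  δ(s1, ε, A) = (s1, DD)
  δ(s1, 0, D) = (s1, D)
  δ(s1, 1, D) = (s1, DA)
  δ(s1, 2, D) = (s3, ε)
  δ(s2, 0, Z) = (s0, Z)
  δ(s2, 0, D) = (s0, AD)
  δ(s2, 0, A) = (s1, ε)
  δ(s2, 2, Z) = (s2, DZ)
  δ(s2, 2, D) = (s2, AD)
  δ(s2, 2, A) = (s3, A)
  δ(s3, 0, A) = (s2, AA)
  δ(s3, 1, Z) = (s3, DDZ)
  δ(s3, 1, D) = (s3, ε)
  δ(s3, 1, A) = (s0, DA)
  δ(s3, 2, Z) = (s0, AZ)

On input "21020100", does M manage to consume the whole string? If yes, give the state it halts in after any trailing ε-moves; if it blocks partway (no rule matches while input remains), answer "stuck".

stuck

(s0, 21020100, Z)
  read 2, top Z: go to s1, push DZ → (s1, 1020100, DZ)
  read 1, top D: go to s1, push DA → (s1, 020100, DAZ)
  read 0, top D: go to s1, push D → (s1, 20100, DAZ)
  read 2, top D: go to s3, push ε → (s3, 0100, AZ)
  read 0, top A: go to s2, push AA → (s2, 100, AAZ)
No transition for (s2, 1, top A); M blocks with input 100 remaining.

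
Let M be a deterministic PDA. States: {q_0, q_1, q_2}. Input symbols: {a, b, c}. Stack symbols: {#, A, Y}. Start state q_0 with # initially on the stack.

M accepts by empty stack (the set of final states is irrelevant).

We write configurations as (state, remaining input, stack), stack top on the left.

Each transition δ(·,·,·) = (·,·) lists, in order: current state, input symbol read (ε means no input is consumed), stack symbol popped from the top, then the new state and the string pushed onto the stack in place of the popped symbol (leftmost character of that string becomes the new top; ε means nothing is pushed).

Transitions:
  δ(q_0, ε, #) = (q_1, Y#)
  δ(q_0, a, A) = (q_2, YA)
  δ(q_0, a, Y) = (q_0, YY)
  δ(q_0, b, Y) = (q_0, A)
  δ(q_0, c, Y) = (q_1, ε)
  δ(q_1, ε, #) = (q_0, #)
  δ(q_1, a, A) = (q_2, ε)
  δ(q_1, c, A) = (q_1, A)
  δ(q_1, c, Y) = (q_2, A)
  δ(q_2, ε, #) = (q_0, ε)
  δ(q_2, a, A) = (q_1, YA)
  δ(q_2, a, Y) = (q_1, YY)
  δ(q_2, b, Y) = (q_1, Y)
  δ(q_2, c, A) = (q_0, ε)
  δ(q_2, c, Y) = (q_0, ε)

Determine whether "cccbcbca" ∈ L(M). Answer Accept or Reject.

Reject

(q_0, cccbcbca, #)
  ε-move, top #: go to q_1, push Y# → (q_1, cccbcbca, Y#)
  read c, top Y: go to q_2, push A → (q_2, ccbcbca, A#)
  read c, top A: go to q_0, push ε → (q_0, cbcbca, #)
  ε-move, top #: go to q_1, push Y# → (q_1, cbcbca, Y#)
  read c, top Y: go to q_2, push A → (q_2, bcbca, A#)
No transition applies at (q_2, bcbca, A#); input not fully consumed.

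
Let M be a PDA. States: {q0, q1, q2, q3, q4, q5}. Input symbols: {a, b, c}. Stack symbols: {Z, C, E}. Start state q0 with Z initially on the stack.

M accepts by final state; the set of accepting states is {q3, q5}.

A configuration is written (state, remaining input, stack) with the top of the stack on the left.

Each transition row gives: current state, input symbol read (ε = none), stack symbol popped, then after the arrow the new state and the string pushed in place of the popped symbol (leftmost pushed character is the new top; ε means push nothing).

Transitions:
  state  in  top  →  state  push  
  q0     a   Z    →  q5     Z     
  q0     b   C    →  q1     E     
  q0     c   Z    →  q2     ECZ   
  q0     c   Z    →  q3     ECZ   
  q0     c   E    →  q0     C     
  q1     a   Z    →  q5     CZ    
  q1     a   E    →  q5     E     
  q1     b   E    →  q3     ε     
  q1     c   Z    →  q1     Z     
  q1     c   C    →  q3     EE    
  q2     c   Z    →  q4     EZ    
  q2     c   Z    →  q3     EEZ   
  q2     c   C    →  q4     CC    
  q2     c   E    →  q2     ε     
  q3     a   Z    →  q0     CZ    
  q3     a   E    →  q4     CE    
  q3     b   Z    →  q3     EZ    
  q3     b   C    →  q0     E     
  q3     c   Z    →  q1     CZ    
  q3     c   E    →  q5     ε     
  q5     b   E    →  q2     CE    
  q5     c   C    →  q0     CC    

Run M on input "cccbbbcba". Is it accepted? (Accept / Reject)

One accepting computation: (q0, cccbbbcba, Z) ⊢ (q3, ccbbbcba, ECZ) ⊢ (q5, cbbbcba, CZ) ⊢ (q0, bbbcba, CCZ) ⊢ (q1, bbcba, ECZ) ⊢ (q3, bcba, CZ) ⊢ (q0, cba, EZ) ⊢ (q0, ba, CZ) ⊢ (q1, a, EZ) ⊢ (q5, ε, EZ)
All input consumed and state q5 ∈ F.

Accept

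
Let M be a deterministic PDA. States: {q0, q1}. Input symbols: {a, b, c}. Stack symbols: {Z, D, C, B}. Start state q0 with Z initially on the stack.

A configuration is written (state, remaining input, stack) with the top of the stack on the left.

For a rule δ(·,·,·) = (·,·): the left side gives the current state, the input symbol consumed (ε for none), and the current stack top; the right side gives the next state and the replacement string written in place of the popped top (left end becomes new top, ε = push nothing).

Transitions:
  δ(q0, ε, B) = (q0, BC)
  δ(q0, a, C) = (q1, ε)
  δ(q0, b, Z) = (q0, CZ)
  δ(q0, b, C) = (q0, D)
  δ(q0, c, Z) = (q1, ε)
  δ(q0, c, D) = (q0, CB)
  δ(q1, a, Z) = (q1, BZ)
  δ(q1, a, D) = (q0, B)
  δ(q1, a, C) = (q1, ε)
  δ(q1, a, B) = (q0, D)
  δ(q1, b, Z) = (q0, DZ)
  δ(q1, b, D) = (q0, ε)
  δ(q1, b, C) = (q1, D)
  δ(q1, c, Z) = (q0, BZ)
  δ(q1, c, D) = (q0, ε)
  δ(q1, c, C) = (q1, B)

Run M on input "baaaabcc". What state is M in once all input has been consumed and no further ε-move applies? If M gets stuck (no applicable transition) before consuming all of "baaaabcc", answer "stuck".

stuck

(q0, baaaabcc, Z) ⊢ (q0, aaaabcc, CZ) ⊢ (q1, aaabcc, Z) ⊢ (q1, aabcc, BZ) ⊢ (q0, abcc, DZ)
No transition for (q0, a, top D); M blocks with input abcc remaining.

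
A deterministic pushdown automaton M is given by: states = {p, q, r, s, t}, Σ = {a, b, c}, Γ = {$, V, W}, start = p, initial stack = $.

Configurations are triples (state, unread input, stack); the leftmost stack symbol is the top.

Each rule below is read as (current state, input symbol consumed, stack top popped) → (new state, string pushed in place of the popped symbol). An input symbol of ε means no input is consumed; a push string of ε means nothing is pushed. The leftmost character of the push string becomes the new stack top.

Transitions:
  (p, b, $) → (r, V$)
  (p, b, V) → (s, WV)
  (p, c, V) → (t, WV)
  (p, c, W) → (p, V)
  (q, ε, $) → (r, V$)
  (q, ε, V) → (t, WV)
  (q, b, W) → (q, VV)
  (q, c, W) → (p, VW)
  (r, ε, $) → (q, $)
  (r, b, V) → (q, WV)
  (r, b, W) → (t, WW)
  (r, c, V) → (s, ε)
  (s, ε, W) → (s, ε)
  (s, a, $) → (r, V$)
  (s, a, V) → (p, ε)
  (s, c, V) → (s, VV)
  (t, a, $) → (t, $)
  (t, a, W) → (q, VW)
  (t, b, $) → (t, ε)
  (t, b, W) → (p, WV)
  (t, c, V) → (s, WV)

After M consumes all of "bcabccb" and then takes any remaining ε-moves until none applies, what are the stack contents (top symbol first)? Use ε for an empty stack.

WVVWV$

(p, bcabccb, $)
  read b, top $: go to r, push V$ → (r, cabccb, V$)
  read c, top V: go to s, push ε → (s, abccb, $)
  read a, top $: go to r, push V$ → (r, bccb, V$)
  read b, top V: go to q, push WV → (q, ccb, WV$)
  read c, top W: go to p, push VW → (p, cb, VWV$)
  read c, top V: go to t, push WV → (t, b, WVWV$)
  read b, top W: go to p, push WV → (p, ε, WVVWV$)
All input consumed in state p with stack WVVWV$.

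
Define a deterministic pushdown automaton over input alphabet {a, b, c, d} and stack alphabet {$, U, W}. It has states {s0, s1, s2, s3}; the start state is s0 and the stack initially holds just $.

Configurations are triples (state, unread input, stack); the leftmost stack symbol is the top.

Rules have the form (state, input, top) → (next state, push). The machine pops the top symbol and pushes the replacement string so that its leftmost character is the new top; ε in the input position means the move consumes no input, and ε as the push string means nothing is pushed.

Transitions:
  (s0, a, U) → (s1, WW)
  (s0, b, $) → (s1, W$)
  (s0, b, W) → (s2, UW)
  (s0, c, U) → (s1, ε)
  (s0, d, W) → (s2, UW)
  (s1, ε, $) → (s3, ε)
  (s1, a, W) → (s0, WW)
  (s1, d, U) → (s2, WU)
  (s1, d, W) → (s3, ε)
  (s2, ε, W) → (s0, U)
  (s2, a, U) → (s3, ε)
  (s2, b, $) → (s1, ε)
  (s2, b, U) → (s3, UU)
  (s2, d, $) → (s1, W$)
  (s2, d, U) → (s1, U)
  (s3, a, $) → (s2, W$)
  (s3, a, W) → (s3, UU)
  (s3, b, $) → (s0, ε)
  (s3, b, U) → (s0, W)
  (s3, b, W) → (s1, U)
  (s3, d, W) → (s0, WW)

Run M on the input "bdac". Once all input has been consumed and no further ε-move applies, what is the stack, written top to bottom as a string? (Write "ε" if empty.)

ε

(s0, bdac, $) ⊢ (s1, dac, W$) ⊢ (s3, ac, $) ⊢ (s2, c, W$) ⊢ (s0, c, U$) ⊢ (s1, ε, $) ⊢ (s3, ε, ε)
All input consumed in state s3 with stack ε.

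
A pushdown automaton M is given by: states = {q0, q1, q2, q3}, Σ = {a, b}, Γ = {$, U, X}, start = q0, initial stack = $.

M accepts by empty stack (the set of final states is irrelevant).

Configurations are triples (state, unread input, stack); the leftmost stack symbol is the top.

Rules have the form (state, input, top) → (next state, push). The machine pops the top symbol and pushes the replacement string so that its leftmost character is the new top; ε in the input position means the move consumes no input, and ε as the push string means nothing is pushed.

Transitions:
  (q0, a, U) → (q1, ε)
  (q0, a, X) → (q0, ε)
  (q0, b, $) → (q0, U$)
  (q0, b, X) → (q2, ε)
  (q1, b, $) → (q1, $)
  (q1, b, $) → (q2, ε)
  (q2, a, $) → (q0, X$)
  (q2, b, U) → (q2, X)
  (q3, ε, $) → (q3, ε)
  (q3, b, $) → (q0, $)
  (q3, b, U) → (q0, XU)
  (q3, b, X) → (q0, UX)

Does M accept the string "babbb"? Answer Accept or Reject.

Accept

One accepting computation: (q0, babbb, $) ⊢ (q0, abbb, U$) ⊢ (q1, bbb, $) ⊢ (q1, bb, $) ⊢ (q1, b, $) ⊢ (q2, ε, ε)
All input consumed and the stack is empty.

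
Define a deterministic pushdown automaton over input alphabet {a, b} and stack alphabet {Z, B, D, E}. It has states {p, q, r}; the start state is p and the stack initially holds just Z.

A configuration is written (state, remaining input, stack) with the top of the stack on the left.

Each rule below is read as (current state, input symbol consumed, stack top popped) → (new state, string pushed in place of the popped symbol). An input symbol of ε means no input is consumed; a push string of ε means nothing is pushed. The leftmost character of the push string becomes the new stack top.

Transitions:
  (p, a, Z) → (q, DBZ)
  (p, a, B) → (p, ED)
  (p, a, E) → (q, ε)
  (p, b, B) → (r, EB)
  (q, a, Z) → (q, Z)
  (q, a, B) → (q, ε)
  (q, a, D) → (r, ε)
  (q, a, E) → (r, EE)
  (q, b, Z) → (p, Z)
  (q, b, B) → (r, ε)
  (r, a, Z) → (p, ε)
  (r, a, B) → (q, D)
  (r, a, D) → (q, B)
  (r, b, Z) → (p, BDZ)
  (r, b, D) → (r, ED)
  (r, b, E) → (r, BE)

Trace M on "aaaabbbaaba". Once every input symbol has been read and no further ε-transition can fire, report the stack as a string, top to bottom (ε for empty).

(p, aaaabbbaaba, Z) ⊢ (q, aaabbbaaba, DBZ) ⊢ (r, aabbbaaba, BZ) ⊢ (q, abbbaaba, DZ) ⊢ (r, bbbaaba, Z) ⊢ (p, bbaaba, BDZ) ⊢ (r, baaba, EBDZ) ⊢ (r, aaba, BEBDZ) ⊢ (q, aba, DEBDZ) ⊢ (r, ba, EBDZ) ⊢ (r, a, BEBDZ) ⊢ (q, ε, DEBDZ)
All input consumed in state q with stack DEBDZ.

DEBDZ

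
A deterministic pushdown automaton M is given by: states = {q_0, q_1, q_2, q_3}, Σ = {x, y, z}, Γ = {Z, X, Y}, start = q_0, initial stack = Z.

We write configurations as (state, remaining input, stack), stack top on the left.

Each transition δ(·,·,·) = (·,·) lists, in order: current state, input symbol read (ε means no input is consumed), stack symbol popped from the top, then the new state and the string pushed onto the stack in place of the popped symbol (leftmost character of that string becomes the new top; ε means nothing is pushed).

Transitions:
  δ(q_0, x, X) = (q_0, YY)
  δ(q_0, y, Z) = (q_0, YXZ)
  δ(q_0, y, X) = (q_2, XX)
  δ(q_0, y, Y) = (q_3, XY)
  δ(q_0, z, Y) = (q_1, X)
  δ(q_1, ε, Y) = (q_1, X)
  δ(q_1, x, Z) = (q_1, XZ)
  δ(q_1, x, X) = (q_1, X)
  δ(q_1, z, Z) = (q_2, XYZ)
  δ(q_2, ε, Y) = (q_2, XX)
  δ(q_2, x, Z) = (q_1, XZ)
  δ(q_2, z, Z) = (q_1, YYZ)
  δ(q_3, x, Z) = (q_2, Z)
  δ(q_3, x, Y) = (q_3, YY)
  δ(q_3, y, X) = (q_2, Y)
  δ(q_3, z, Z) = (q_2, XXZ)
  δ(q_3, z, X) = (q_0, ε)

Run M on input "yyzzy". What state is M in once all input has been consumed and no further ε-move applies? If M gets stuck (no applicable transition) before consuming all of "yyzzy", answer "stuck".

(q_0, yyzzy, Z) ⊢ (q_0, yzzy, YXZ) ⊢ (q_3, zzy, XYXZ) ⊢ (q_0, zy, YXZ) ⊢ (q_1, y, XXZ)
No transition for (q_1, y, top X); M blocks with input y remaining.

stuck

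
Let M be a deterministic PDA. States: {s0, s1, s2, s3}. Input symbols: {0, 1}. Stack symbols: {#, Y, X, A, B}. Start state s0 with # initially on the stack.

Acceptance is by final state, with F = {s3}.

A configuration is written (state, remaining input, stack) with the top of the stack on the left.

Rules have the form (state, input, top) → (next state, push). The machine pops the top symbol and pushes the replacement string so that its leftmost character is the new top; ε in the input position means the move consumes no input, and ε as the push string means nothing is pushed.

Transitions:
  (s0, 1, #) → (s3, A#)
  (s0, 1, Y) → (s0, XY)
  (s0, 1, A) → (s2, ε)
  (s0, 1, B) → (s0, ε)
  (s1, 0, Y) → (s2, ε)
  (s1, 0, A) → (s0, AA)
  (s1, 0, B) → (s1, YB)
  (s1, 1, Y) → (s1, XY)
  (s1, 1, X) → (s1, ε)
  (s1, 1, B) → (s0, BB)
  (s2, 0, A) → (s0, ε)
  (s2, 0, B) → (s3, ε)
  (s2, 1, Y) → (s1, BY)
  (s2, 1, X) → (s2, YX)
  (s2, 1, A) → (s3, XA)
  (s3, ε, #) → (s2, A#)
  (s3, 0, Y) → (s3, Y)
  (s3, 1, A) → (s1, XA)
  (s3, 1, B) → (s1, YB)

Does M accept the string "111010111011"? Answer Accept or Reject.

(s0, 111010111011, #)
  read 1, top #: go to s3, push A# → (s3, 11010111011, A#)
  read 1, top A: go to s1, push XA → (s1, 1010111011, XA#)
  read 1, top X: go to s1, push ε → (s1, 010111011, A#)
  read 0, top A: go to s0, push AA → (s0, 10111011, AA#)
  read 1, top A: go to s2, push ε → (s2, 0111011, A#)
  read 0, top A: go to s0, push ε → (s0, 111011, #)
  read 1, top #: go to s3, push A# → (s3, 11011, A#)
  read 1, top A: go to s1, push XA → (s1, 1011, XA#)
  read 1, top X: go to s1, push ε → (s1, 011, A#)
  read 0, top A: go to s0, push AA → (s0, 11, AA#)
  read 1, top A: go to s2, push ε → (s2, 1, A#)
  read 1, top A: go to s3, push XA → (s3, ε, XA#)
All input consumed; state s3 ∈ F.

Accept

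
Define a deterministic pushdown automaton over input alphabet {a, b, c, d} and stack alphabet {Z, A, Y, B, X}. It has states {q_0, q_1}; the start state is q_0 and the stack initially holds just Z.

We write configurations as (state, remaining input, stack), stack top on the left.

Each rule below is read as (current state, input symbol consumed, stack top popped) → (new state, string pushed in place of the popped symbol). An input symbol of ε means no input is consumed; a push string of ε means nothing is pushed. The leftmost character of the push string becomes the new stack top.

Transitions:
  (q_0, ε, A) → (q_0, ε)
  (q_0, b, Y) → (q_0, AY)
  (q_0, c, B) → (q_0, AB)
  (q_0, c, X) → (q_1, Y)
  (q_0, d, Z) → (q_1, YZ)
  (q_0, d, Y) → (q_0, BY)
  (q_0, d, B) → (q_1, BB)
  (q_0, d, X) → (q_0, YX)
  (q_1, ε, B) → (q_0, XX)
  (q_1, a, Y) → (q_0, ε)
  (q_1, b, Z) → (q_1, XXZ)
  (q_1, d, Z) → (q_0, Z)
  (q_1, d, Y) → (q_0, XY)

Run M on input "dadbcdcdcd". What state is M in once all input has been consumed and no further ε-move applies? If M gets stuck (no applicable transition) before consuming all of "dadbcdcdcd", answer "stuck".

stuck

(q_0, dadbcdcdcd, Z)
  read d, top Z: go to q_1, push YZ → (q_1, adbcdcdcd, YZ)
  read a, top Y: go to q_0, push ε → (q_0, dbcdcdcd, Z)
  read d, top Z: go to q_1, push YZ → (q_1, bcdcdcd, YZ)
No transition for (q_1, b, top Y); M blocks with input bcdcdcd remaining.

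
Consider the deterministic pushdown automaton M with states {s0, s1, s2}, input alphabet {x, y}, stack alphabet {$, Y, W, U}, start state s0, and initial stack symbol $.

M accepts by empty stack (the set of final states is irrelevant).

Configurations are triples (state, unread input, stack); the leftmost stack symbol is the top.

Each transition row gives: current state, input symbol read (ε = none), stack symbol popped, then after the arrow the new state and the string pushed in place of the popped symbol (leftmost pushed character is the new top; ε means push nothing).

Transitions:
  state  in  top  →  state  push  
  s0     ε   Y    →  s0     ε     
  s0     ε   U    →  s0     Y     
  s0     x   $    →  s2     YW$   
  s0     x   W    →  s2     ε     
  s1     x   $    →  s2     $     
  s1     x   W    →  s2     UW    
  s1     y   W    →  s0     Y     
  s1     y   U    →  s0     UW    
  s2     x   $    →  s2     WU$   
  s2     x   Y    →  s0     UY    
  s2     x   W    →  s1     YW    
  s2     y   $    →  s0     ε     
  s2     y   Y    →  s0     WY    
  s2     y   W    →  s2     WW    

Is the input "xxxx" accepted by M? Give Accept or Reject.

(s0, xxxx, $)
  read x, top $: go to s2, push YW$ → (s2, xxx, YW$)
  read x, top Y: go to s0, push UY → (s0, xx, UYW$)
  ε-move, top U: go to s0, push Y → (s0, xx, YYW$)
  ε-move, top Y: go to s0, push ε → (s0, xx, YW$)
  ε-move, top Y: go to s0, push ε → (s0, xx, W$)
  read x, top W: go to s2, push ε → (s2, x, $)
  read x, top $: go to s2, push WU$ → (s2, ε, WU$)
All input consumed; stack is WU$, not empty, and no further ε-move applies.

Reject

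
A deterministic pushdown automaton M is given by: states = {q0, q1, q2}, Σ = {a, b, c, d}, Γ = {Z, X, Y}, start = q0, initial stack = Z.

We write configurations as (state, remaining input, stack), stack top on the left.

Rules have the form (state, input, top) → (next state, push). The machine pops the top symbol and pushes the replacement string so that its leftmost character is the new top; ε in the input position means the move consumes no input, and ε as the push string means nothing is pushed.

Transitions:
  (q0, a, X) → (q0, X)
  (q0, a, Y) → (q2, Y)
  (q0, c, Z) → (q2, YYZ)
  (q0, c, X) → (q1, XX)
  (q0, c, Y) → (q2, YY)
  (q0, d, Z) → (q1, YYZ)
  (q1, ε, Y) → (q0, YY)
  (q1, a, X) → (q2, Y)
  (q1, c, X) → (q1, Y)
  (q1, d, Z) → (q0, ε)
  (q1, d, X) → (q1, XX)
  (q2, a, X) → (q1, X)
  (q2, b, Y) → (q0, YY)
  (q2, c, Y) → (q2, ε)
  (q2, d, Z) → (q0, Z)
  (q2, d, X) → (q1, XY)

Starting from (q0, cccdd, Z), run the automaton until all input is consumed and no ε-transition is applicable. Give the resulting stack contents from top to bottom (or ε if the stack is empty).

(q0, cccdd, Z)
  read c, top Z: go to q2, push YYZ → (q2, ccdd, YYZ)
  read c, top Y: go to q2, push ε → (q2, cdd, YZ)
  read c, top Y: go to q2, push ε → (q2, dd, Z)
  read d, top Z: go to q0, push Z → (q0, d, Z)
  read d, top Z: go to q1, push YYZ → (q1, ε, YYZ)
  ε-move, top Y: go to q0, push YY → (q0, ε, YYYZ)
All input consumed in state q0 with stack YYYZ.

YYYZ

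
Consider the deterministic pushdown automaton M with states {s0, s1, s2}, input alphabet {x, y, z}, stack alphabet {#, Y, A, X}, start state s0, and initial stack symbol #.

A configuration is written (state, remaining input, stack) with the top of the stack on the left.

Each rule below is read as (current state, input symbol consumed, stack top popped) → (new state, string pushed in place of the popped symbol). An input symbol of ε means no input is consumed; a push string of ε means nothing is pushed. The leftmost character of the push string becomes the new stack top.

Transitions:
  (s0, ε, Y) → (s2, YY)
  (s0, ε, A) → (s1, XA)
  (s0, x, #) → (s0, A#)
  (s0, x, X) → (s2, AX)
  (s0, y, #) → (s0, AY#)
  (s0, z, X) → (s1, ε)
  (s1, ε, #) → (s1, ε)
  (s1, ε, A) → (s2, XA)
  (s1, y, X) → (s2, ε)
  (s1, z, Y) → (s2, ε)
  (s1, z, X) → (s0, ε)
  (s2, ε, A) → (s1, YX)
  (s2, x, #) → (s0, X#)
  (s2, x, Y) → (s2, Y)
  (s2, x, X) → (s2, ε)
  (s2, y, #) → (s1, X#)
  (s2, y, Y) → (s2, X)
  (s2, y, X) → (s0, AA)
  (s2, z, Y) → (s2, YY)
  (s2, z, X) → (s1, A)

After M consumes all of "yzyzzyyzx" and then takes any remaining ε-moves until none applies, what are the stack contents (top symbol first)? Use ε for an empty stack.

YXAY#

(s0, yzyzzyyzx, #) ⊢ (s0, zyzzyyzx, AY#) ⊢ (s1, zyzzyyzx, XAY#) ⊢ (s0, yzzyyzx, AY#) ⊢ (s1, yzzyyzx, XAY#) ⊢ (s2, zzyyzx, AY#) ⊢ (s1, zzyyzx, YXY#) ⊢ (s2, zyyzx, XY#) ⊢ (s1, yyzx, AY#) ⊢ (s2, yyzx, XAY#) ⊢ (s0, yzx, AAAY#) ⊢ (s1, yzx, XAAAY#) ⊢ (s2, zx, AAAY#) ⊢ (s1, zx, YXAAY#) ⊢ (s2, x, XAAY#) ⊢ (s2, ε, AAY#) ⊢ (s1, ε, YXAY#)
All input consumed in state s1 with stack YXAY#.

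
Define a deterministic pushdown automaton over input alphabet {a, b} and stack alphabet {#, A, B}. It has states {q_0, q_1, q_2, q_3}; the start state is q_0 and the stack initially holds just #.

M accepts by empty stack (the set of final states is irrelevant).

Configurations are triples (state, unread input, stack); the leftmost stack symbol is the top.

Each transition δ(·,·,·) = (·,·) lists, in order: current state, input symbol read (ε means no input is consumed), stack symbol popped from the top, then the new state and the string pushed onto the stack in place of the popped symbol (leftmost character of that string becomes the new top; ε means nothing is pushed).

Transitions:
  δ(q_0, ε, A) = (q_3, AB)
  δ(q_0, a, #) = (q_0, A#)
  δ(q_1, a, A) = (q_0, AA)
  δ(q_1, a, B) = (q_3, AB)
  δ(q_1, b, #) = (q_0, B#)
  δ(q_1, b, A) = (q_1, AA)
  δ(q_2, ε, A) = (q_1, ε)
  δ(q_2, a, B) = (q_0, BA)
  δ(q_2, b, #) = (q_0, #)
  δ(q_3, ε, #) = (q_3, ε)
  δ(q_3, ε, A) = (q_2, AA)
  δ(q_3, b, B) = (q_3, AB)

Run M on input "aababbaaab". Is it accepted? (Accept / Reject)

Reject

(q_0, aababbaaab, #)
  read a, top #: go to q_0, push A# → (q_0, ababbaaab, A#)
  ε-move, top A: go to q_3, push AB → (q_3, ababbaaab, AB#)
  ε-move, top A: go to q_2, push AA → (q_2, ababbaaab, AAB#)
  ε-move, top A: go to q_1, push ε → (q_1, ababbaaab, AB#)
  read a, top A: go to q_0, push AA → (q_0, babbaaab, AAB#)
  ε-move, top A: go to q_3, push AB → (q_3, babbaaab, ABAB#)
  ε-move, top A: go to q_2, push AA → (q_2, babbaaab, AABAB#)
  ε-move, top A: go to q_1, push ε → (q_1, babbaaab, ABAB#)
  read b, top A: go to q_1, push AA → (q_1, abbaaab, AABAB#)
  read a, top A: go to q_0, push AA → (q_0, bbaaab, AAABAB#)
  ε-move, top A: go to q_3, push AB → (q_3, bbaaab, ABAABAB#)
  ε-move, top A: go to q_2, push AA → (q_2, bbaaab, AABAABAB#)
  ε-move, top A: go to q_1, push ε → (q_1, bbaaab, ABAABAB#)
  read b, top A: go to q_1, push AA → (q_1, baaab, AABAABAB#)
  read b, top A: go to q_1, push AA → (q_1, aaab, AAABAABAB#)
  read a, top A: go to q_0, push AA → (q_0, aab, AAAABAABAB#)
  ε-move, top A: go to q_3, push AB → (q_3, aab, ABAAABAABAB#)
  ε-move, top A: go to q_2, push AA → (q_2, aab, AABAAABAABAB#)
  ε-move, top A: go to q_1, push ε → (q_1, aab, ABAAABAABAB#)
  read a, top A: go to q_0, push AA → (q_0, ab, AABAAABAABAB#)
  ε-move, top A: go to q_3, push AB → (q_3, ab, ABABAAABAABAB#)
  ε-move, top A: go to q_2, push AA → (q_2, ab, AABABAAABAABAB#)
  ε-move, top A: go to q_1, push ε → (q_1, ab, ABABAAABAABAB#)
  read a, top A: go to q_0, push AA → (q_0, b, AABABAAABAABAB#)
  ε-move, top A: go to q_3, push AB → (q_3, b, ABABABAAABAABAB#)
  ε-move, top A: go to q_2, push AA → (q_2, b, AABABABAAABAABAB#)
  ε-move, top A: go to q_1, push ε → (q_1, b, ABABABAAABAABAB#)
  read b, top A: go to q_1, push AA → (q_1, ε, AABABABAAABAABAB#)
All input consumed; stack is AABABABAAABAABAB#, not empty, and no further ε-move applies.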